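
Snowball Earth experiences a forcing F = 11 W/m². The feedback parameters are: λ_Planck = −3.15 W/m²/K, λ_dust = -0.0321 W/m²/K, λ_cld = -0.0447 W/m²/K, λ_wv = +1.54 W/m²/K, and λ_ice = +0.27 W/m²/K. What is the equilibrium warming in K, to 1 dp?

7.8 K

Net feedback parameter λ = (−3.15) + (-0.0321) + (-0.0447) + (+1.54) + (+0.27) = -1.4168 W/m²/K.
ΔT = −F/λ = −11/(-1.4168) = 7.8 K.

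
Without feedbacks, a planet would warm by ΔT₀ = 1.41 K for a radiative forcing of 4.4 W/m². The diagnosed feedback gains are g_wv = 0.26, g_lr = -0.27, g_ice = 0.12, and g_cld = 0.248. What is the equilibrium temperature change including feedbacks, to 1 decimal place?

Total gain g = 0.26 − 0.27 + 0.12 + 0.248 = 0.358.
Amplification A = 1/(1 − 0.358) = 1.558.
ΔT = 1.41 × 1.558 = 2.2 K.

2.2 K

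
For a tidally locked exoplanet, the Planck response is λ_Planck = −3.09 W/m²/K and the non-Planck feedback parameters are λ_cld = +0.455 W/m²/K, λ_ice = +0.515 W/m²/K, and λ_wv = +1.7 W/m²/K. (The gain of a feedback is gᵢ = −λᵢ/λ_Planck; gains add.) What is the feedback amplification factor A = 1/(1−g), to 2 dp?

7.36

Convert to gains: g_cld = 0.455/3.09 = 0.1472; g_ice = 0.515/3.09 = 0.1667; g_wv = 1.7/3.09 = 0.5502.
Total gain g = 0.8641.
A = 1/(1 − 0.8641) = 7.36.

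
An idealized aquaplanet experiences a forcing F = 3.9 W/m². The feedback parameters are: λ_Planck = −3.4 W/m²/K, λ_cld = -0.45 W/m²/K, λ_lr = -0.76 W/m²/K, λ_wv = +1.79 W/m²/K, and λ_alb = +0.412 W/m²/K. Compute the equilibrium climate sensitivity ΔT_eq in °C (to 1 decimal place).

1.6 °C

Net feedback parameter λ = (−3.4) + (-0.45) + (-0.76) + (+1.79) + (+0.412) = -2.408 W/m²/K.
ΔT = −F/λ = −3.9/(-2.408) = 1.6 °C.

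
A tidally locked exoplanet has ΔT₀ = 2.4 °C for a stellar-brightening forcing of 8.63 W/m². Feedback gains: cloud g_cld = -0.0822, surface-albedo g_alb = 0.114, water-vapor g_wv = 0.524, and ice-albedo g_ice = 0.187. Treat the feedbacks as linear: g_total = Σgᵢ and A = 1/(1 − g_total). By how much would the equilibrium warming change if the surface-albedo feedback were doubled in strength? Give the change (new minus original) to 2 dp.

Original: g = 0.7428, ΔT = 2.4/(1−0.7428) = 9.3313 °C.
With doubled surface-albedo: g' = 0.8568, ΔT' = 2.4/(1−0.8568) = 16.7598 °C.
Change = 16.7598 − 9.3313 = 7.43 °C.

7.43 °C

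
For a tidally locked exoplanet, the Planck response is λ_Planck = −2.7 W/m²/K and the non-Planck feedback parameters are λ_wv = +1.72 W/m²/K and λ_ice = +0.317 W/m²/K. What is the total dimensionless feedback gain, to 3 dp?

Convert to gains: g_wv = 1.72/2.7 = 0.637; g_ice = 0.317/2.7 = 0.1174.
Total gain g = 0.7544.

0.754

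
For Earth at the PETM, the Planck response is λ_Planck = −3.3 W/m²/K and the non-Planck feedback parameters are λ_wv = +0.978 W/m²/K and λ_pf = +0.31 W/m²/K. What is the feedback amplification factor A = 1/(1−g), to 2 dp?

Convert to gains: g_wv = 0.978/3.3 = 0.2964; g_pf = 0.31/3.3 = 0.09394.
Total gain g = 0.39034.
A = 1/(1 − 0.39034) = 1.64.

1.64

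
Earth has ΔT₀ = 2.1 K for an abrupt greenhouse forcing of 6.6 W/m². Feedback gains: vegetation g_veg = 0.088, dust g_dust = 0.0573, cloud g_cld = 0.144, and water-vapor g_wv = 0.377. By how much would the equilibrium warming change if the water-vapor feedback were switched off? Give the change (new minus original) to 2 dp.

Original: g = 0.6663, ΔT = 2.1/(1−0.6663) = 6.2931 K.
Without water-vapor: g' = 0.2893, ΔT' = 2.1/(1−0.2893) = 2.9548 K.
Change = 2.9548 − 6.2931 = -3.34 K.

-3.34 K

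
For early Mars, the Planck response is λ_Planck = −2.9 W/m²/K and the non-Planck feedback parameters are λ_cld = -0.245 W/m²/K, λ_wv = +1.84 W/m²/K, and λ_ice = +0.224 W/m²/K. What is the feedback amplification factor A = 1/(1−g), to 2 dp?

2.68

Convert to gains: g_cld = -0.245/2.9 = -0.08448; g_wv = 1.84/2.9 = 0.6345; g_ice = 0.224/2.9 = 0.07724.
Total gain g = 0.62726.
A = 1/(1 − 0.62726) = 2.68.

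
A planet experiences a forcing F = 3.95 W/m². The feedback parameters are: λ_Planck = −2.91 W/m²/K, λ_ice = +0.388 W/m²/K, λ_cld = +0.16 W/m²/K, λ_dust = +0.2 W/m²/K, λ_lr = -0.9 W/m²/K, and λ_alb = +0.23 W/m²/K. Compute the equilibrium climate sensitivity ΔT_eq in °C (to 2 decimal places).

1.39 °C

Net feedback parameter λ = (−2.91) + (+0.388) + (+0.16) + (+0.2) + (-0.9) + (+0.23) = -2.832 W/m²/K.
ΔT = −F/λ = −3.95/(-2.832) = 1.39 °C.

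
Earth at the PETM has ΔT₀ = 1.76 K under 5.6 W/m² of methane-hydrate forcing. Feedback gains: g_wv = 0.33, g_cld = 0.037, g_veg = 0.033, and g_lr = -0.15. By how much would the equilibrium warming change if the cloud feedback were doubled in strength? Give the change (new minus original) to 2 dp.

Original: g = 0.25, ΔT = 1.76/(1−0.25) = 2.3467 K.
With doubled cloud: g' = 0.287, ΔT' = 1.76/(1−0.287) = 2.4684 K.
Change = 2.4684 − 2.3467 = 0.12 K.

0.12 K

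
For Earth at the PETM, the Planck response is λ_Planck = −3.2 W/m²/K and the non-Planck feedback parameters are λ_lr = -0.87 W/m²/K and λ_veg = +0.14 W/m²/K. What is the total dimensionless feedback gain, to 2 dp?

Convert to gains: g_lr = -0.87/3.2 = -0.2719; g_veg = 0.14/3.2 = 0.04375.
Total gain g = -0.22815.

-0.23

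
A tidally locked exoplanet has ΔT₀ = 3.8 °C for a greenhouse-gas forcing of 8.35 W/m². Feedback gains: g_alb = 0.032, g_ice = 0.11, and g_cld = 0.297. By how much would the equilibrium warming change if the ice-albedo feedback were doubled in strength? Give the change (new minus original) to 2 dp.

Original: g = 0.439, ΔT = 3.8/(1−0.439) = 6.7736 °C.
With doubled ice-albedo: g' = 0.549, ΔT' = 3.8/(1−0.549) = 8.4257 °C.
Change = 8.4257 − 6.7736 = 1.65 °C.

1.65 °C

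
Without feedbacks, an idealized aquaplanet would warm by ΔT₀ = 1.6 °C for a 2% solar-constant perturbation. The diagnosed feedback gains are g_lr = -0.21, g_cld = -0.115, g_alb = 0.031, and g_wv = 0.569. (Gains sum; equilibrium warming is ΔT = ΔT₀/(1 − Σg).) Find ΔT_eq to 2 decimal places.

Total gain g = -0.21 − 0.115 + 0.031 + 0.569 = 0.275.
Amplification A = 1/(1 − 0.275) = 1.379.
ΔT = 1.6 × 1.379 = 2.21 °C.

2.21 °C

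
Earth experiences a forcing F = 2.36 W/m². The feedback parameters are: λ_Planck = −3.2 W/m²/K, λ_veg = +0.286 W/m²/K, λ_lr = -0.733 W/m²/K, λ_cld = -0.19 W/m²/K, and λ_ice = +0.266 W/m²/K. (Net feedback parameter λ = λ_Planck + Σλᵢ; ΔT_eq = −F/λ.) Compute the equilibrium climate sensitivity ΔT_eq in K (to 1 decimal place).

Net feedback parameter λ = (−3.2) + (+0.286) + (-0.733) + (-0.19) + (+0.266) = -3.571 W/m²/K.
ΔT = −F/λ = −2.36/(-3.571) = 0.7 K.

0.7 K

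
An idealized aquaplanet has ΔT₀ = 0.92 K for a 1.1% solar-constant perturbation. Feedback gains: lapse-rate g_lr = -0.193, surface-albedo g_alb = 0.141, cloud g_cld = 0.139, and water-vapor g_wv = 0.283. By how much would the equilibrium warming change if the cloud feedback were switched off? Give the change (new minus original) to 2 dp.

-0.26 K

Original: g = 0.37, ΔT = 0.92/(1−0.37) = 1.4603 K.
Without cloud: g' = 0.231, ΔT' = 0.92/(1−0.231) = 1.1964 K.
Change = 1.1964 − 1.4603 = -0.26 K.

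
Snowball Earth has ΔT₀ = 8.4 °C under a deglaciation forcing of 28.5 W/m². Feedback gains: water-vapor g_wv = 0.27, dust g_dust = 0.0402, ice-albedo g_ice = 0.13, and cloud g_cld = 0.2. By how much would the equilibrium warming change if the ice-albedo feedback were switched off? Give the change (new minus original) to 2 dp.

Original: g = 0.6402, ΔT = 8.4/(1−0.6402) = 23.3463 °C.
Without ice-albedo: g' = 0.5102, ΔT' = 8.4/(1−0.5102) = 17.1499 °C.
Change = 17.1499 − 23.3463 = -6.20 °C.

-6.20 °C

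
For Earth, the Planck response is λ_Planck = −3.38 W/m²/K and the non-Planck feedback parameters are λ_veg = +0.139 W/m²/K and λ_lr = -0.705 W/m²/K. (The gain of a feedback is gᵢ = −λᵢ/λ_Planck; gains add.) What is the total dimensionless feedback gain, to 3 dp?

-0.167

Convert to gains: g_veg = 0.139/3.38 = 0.04112; g_lr = -0.705/3.38 = -0.2086.
Total gain g = -0.16748.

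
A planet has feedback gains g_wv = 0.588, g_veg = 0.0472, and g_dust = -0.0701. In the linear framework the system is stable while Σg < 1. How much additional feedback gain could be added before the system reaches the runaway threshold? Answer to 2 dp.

Current total gain = 0.588 + 0.0472 − 0.0701 = 0.5651.
Margin to runaway = 1 − 0.5651 = 0.43.

0.43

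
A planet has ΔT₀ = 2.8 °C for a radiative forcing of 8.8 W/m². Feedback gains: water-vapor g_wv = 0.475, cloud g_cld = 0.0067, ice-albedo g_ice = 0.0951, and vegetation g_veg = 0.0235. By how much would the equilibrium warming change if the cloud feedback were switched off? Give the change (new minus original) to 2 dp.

Original: g = 0.6003, ΔT = 2.8/(1−0.6003) = 7.0053 °C.
Without cloud: g' = 0.5936, ΔT' = 2.8/(1−0.5936) = 6.8898 °C.
Change = 6.8898 − 7.0053 = -0.12 °C.

-0.12 °C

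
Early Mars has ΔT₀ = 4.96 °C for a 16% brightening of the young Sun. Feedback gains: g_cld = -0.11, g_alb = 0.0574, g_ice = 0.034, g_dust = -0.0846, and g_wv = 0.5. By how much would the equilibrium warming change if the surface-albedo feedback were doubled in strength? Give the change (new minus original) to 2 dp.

0.86 °C

Original: g = 0.3968, ΔT = 4.96/(1−0.3968) = 8.2228 °C.
With doubled surface-albedo: g' = 0.4542, ΔT' = 4.96/(1−0.4542) = 9.0876 °C.
Change = 9.0876 − 8.2228 = 0.86 °C.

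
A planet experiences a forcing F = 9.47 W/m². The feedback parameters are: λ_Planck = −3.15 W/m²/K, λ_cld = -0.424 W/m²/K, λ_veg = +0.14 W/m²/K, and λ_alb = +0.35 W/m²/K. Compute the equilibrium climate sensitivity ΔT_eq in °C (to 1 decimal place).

3.1 °C

Net feedback parameter λ = (−3.15) + (-0.424) + (+0.14) + (+0.35) = -3.084 W/m²/K.
ΔT = −F/λ = −9.47/(-3.084) = 3.1 °C.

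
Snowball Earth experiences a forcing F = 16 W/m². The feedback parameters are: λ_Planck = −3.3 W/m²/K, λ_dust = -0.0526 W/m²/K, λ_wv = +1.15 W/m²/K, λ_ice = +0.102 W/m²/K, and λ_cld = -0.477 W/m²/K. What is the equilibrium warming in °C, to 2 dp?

Net feedback parameter λ = (−3.3) + (-0.0526) + (+1.15) + (+0.102) + (-0.477) = -2.5776 W/m²/K.
ΔT = −F/λ = −16/(-2.5776) = 6.21 °C.

6.21 °C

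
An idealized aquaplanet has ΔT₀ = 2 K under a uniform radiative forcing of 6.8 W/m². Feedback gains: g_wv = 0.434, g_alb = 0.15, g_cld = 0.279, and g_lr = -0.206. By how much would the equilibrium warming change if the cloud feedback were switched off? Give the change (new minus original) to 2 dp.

Original: g = 0.657, ΔT = 2/(1−0.657) = 5.8309 K.
Without cloud: g' = 0.378, ΔT' = 2/(1−0.378) = 3.2154 K.
Change = 3.2154 − 5.8309 = -2.62 K.

-2.62 K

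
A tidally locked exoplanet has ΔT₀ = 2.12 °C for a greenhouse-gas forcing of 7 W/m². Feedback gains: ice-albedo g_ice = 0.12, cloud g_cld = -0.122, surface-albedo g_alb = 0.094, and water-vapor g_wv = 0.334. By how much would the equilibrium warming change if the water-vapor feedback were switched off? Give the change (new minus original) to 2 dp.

Original: g = 0.426, ΔT = 2.12/(1−0.426) = 3.6934 °C.
Without water-vapor: g' = 0.092, ΔT' = 2.12/(1−0.092) = 2.3348 °C.
Change = 2.3348 − 3.6934 = -1.36 °C.

-1.36 °C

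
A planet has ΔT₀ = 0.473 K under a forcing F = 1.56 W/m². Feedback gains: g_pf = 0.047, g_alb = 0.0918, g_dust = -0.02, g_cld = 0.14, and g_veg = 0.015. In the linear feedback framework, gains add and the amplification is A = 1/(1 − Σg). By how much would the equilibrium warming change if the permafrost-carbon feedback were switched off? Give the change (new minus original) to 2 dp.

Original: g = 0.2738, ΔT = 0.473/(1−0.2738) = 0.6513 K.
Without permafrost-carbon: g' = 0.2268, ΔT' = 0.473/(1−0.2268) = 0.6117 K.
Change = 0.6117 − 0.6513 = -0.04 K.

-0.04 K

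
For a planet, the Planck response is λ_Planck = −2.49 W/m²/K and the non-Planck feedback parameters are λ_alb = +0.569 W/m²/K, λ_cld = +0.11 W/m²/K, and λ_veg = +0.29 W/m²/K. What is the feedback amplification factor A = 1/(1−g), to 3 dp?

1.637

Convert to gains: g_alb = 0.569/2.49 = 0.2285; g_cld = 0.11/2.49 = 0.04418; g_veg = 0.29/2.49 = 0.1165.
Total gain g = 0.38918.
A = 1/(1 − 0.38918) = 1.637.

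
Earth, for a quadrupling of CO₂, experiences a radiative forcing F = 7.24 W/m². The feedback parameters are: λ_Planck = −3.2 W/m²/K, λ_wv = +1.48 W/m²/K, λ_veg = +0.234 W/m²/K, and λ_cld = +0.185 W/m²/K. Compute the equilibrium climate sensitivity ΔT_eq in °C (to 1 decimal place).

5.6 °C

Net feedback parameter λ = (−3.2) + (+1.48) + (+0.234) + (+0.185) = -1.301 W/m²/K.
ΔT = −F/λ = −7.24/(-1.301) = 5.6 °C.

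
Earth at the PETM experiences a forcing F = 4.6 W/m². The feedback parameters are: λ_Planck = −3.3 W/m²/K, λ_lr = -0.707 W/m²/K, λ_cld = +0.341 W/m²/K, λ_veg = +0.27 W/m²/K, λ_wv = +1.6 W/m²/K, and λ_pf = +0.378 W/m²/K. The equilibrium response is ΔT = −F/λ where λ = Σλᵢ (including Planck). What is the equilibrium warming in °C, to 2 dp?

3.24 °C

Net feedback parameter λ = (−3.3) + (-0.707) + (+0.341) + (+0.27) + (+1.6) + (+0.378) = -1.418 W/m²/K.
ΔT = −F/λ = −4.6/(-1.418) = 3.24 °C.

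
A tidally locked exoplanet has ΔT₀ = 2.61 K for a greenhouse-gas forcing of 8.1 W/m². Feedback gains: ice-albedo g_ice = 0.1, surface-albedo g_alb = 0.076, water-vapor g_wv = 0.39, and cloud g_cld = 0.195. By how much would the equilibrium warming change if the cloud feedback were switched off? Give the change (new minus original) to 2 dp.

-4.91 K

Original: g = 0.761, ΔT = 2.61/(1−0.761) = 10.9205 K.
Without cloud: g' = 0.566, ΔT' = 2.61/(1−0.566) = 6.0138 K.
Change = 6.0138 − 10.9205 = -4.91 K.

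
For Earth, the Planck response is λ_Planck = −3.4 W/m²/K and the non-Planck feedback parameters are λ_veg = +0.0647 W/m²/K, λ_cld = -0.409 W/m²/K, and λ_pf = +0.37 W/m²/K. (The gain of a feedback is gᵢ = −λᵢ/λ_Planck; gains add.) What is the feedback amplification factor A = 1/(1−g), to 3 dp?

1.008

Convert to gains: g_veg = 0.0647/3.4 = 0.01903; g_cld = -0.409/3.4 = -0.1203; g_pf = 0.37/3.4 = 0.1088.
Total gain g = 0.00753.
A = 1/(1 − 0.00753) = 1.008.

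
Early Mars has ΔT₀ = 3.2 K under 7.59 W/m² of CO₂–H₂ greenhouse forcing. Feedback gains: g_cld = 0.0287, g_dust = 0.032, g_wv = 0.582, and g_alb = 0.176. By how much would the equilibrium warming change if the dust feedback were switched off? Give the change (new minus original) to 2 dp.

-2.65 K

Original: g = 0.8187, ΔT = 3.2/(1−0.8187) = 17.6503 K.
Without dust: g' = 0.7867, ΔT' = 3.2/(1−0.7867) = 15.0023 K.
Change = 15.0023 − 17.6503 = -2.65 K.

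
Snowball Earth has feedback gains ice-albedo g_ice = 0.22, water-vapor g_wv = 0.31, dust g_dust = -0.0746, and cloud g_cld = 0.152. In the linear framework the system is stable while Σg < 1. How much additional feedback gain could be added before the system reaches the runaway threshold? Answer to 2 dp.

Current total gain = 0.22 + 0.31 − 0.0746 + 0.152 = 0.6074.
Margin to runaway = 1 − 0.6074 = 0.39.

0.39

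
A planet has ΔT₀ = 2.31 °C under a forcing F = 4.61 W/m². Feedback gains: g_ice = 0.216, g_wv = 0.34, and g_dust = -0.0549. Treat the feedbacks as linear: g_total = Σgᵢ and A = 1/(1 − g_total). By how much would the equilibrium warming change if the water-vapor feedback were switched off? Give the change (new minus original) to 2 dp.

-1.88 °C

Original: g = 0.5011, ΔT = 2.31/(1−0.5011) = 4.6302 °C.
Without water-vapor: g' = 0.1611, ΔT' = 2.31/(1−0.1611) = 2.7536 °C.
Change = 2.7536 − 4.6302 = -1.88 °C.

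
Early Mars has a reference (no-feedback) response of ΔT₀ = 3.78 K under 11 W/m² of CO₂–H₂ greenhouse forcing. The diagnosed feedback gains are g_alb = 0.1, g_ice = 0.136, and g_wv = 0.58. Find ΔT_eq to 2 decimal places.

20.54 K

Total gain g = 0.1 + 0.136 + 0.58 = 0.816.
Amplification A = 1/(1 − 0.816) = 5.435.
ΔT = 3.78 × 5.435 = 20.54 K.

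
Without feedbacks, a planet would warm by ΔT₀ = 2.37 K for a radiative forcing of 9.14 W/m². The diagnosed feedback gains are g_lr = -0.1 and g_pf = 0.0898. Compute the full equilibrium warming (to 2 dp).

2.35 K

Total gain g = -0.1 + 0.0898 = -0.0102.
Amplification A = 1/(1 + 0.0102) = 0.9899.
ΔT = 2.37 × 0.9899 = 2.35 K.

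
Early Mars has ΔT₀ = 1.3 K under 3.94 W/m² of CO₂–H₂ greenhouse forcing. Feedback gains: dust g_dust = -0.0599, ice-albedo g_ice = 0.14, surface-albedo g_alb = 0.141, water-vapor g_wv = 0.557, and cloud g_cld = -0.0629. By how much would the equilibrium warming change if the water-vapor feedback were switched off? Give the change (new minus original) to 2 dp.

Original: g = 0.7152, ΔT = 1.3/(1−0.7152) = 4.5646 K.
Without water-vapor: g' = 0.1582, ΔT' = 1.3/(1−0.1582) = 1.5443 K.
Change = 1.5443 − 4.5646 = -3.02 K.

-3.02 K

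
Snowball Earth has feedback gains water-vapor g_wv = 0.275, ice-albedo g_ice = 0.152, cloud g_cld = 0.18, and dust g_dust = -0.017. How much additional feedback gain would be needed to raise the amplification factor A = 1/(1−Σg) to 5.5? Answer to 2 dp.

0.23

Current total gain = 0.59.
Target gain for A = 5.5: g* = 1 − 1/5.5 = 0.8182.
Additional gain needed = 0.8182 − 0.59 = 0.23.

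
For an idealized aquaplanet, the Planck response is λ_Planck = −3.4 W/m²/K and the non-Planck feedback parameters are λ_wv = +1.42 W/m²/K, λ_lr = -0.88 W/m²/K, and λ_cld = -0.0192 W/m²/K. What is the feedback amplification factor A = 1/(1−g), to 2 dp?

1.18

Convert to gains: g_wv = 1.42/3.4 = 0.4176; g_lr = -0.88/3.4 = -0.2588; g_cld = -0.0192/3.4 = -0.005647.
Total gain g = 0.153153.
A = 1/(1 − 0.153153) = 1.18.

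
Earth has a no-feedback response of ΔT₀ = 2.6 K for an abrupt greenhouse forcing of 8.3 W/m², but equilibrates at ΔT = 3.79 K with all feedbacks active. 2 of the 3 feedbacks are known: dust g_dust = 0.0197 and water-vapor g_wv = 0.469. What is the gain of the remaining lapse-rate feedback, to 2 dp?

Amplification A = ΔT/ΔT₀ = 3.79/2.6 = 1.458.
Total gain g = 1 − 1/A = 1 − 1/1.458 = 0.3141.
Known gains sum to 0.0197 + 0.469 = 0.4887.
g_lr = 0.3141 − 0.4887 = -0.17.

-0.17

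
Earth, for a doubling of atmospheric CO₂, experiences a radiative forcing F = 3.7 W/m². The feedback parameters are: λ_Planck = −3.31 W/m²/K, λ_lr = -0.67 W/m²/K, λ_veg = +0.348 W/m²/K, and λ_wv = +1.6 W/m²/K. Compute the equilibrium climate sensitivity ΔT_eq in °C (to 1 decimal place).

Net feedback parameter λ = (−3.31) + (-0.67) + (+0.348) + (+1.6) = -2.032 W/m²/K.
ΔT = −F/λ = −3.7/(-2.032) = 1.8 °C.

1.8 °C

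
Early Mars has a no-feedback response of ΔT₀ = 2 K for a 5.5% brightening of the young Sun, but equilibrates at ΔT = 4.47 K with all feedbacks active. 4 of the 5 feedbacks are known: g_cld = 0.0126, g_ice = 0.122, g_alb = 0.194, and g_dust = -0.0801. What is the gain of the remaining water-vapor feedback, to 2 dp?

0.30

Amplification A = ΔT/ΔT₀ = 4.47/2 = 2.235.
Total gain g = 1 − 1/A = 1 − 1/2.235 = 0.5526.
Known gains sum to 0.0126 + 0.122 + 0.194 − 0.0801 = 0.2485.
g_wv = 0.5526 − 0.2485 = 0.30.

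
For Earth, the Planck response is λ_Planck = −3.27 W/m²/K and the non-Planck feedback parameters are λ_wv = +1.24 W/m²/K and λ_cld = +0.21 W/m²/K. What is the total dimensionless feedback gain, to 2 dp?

Convert to gains: g_wv = 1.24/3.27 = 0.3792; g_cld = 0.21/3.27 = 0.06422.
Total gain g = 0.44342.

0.44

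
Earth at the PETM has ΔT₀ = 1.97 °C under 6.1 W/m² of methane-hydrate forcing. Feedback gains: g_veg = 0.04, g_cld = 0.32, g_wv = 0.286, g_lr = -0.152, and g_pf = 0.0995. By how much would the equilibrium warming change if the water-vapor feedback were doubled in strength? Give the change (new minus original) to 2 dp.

Original: g = 0.5935, ΔT = 1.97/(1−0.5935) = 4.8462 °C.
With doubled water-vapor: g' = 0.8795, ΔT' = 1.97/(1−0.8795) = 16.3485 °C.
Change = 16.3485 − 4.8462 = 11.50 °C.

11.50 °C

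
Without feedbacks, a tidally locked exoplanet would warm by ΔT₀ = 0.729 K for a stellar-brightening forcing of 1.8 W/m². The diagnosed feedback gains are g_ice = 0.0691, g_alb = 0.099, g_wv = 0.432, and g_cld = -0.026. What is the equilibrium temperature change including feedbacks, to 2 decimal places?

1.71 K

Total gain g = 0.0691 + 0.099 + 0.432 − 0.026 = 0.5741.
Amplification A = 1/(1 − 0.5741) = 2.348.
ΔT = 0.729 × 2.348 = 1.71 K.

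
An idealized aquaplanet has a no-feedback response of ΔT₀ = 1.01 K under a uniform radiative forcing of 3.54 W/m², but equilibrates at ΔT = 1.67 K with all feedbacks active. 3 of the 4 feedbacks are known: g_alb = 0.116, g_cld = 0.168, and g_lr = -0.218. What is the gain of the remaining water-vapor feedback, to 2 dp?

0.33

Amplification A = ΔT/ΔT₀ = 1.67/1.01 = 1.653.
Total gain g = 1 − 1/A = 1 − 1/1.653 = 0.395.
Known gains sum to 0.116 + 0.168 − 0.218 = 0.066.
g_wv = 0.395 − 0.066 = 0.33.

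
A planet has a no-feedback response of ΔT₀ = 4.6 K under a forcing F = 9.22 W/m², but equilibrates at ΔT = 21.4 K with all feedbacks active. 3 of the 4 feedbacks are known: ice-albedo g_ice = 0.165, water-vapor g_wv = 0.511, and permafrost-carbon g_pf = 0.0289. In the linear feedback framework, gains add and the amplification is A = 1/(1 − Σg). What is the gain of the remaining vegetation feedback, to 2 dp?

0.08

Amplification A = ΔT/ΔT₀ = 21.4/4.6 = 4.652.
Total gain g = 1 − 1/A = 1 − 1/4.652 = 0.785.
Known gains sum to 0.165 + 0.511 + 0.0289 = 0.7049.
g_veg = 0.785 − 0.7049 = 0.08.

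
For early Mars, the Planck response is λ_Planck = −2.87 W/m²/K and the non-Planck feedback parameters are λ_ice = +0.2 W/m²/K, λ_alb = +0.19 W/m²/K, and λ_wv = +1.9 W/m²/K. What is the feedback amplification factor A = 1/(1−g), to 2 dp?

4.95

Convert to gains: g_ice = 0.2/2.87 = 0.06969; g_alb = 0.19/2.87 = 0.0662; g_wv = 1.9/2.87 = 0.662.
Total gain g = 0.79789.
A = 1/(1 − 0.79789) = 4.95.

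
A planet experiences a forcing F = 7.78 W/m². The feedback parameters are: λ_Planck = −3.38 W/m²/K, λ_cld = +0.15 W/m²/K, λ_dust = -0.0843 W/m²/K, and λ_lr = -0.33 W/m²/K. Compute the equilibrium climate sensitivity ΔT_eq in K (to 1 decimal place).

Net feedback parameter λ = (−3.38) + (+0.15) + (-0.0843) + (-0.33) = -3.6443 W/m²/K.
ΔT = −F/λ = −7.78/(-3.6443) = 2.1 K.

2.1 K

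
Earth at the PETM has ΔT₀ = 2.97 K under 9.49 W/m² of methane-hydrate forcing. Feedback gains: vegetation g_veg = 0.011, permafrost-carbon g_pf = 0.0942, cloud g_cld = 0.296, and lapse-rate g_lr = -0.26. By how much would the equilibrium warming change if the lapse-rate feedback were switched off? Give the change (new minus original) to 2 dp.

1.50 K

Original: g = 0.1412, ΔT = 2.97/(1−0.1412) = 3.4583 K.
Without lapse-rate: g' = 0.4012, ΔT' = 2.97/(1−0.4012) = 4.9599 K.
Change = 4.9599 − 3.4583 = 1.50 K.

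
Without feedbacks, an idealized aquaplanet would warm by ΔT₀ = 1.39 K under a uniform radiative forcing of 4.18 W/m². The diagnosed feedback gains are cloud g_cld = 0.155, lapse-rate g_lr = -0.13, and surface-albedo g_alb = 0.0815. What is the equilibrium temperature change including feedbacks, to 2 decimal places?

Total gain g = 0.155 − 0.13 + 0.0815 = 0.1065.
Amplification A = 1/(1 − 0.1065) = 1.119.
ΔT = 1.39 × 1.119 = 1.56 K.

1.56 K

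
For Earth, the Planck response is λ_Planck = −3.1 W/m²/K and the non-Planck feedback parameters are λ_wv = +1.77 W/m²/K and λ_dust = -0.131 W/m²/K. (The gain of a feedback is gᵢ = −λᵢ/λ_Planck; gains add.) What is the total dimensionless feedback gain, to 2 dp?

0.53

Convert to gains: g_wv = 1.77/3.1 = 0.571; g_dust = -0.131/3.1 = -0.04226.
Total gain g = 0.52874.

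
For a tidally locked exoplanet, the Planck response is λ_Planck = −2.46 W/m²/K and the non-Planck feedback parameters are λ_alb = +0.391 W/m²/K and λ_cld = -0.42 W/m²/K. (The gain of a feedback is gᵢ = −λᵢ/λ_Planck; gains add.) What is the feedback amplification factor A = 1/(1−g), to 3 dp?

0.988

Convert to gains: g_alb = 0.391/2.46 = 0.1589; g_cld = -0.42/2.46 = -0.1707.
Total gain g = -0.0118.
A = 1/(1 + 0.0118) = 0.988.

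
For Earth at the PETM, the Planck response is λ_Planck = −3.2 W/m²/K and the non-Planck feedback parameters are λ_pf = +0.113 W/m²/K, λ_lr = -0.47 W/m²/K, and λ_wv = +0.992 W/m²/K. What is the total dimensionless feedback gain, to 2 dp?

0.20

Convert to gains: g_pf = 0.113/3.2 = 0.03531; g_lr = -0.47/3.2 = -0.1469; g_wv = 0.992/3.2 = 0.31.
Total gain g = 0.19841.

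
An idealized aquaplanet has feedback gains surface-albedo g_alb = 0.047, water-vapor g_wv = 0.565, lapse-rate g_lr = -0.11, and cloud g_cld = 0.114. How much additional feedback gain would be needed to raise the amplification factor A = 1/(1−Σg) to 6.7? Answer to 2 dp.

0.23

Current total gain = 0.616.
Target gain for A = 6.7: g* = 1 − 1/6.7 = 0.8507.
Additional gain needed = 0.8507 − 0.616 = 0.23.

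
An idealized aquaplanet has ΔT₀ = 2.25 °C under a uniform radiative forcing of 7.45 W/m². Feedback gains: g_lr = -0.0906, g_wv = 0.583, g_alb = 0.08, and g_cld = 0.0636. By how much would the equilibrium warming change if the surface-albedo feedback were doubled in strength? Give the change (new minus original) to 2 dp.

1.74 °C

Original: g = 0.636, ΔT = 2.25/(1−0.636) = 6.1813 °C.
With doubled surface-albedo: g' = 0.716, ΔT' = 2.25/(1−0.716) = 7.9225 °C.
Change = 7.9225 − 6.1813 = 1.74 °C.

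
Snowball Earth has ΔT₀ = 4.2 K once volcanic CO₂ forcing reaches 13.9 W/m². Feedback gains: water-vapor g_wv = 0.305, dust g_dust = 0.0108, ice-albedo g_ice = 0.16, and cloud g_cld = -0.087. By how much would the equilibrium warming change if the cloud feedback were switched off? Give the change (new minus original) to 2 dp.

1.14 K

Original: g = 0.3888, ΔT = 4.2/(1−0.3888) = 6.8717 K.
Without cloud: g' = 0.4758, ΔT' = 4.2/(1−0.4758) = 8.0122 K.
Change = 8.0122 − 6.8717 = 1.14 K.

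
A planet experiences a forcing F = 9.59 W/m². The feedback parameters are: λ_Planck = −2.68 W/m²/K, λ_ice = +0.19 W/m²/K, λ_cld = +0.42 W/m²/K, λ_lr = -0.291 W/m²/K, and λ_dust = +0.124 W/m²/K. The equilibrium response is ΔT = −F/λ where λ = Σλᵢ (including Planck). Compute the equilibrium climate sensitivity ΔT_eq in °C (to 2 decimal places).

4.29 °C

Net feedback parameter λ = (−2.68) + (+0.19) + (+0.42) + (-0.291) + (+0.124) = -2.237 W/m²/K.
ΔT = −F/λ = −9.59/(-2.237) = 4.29 °C.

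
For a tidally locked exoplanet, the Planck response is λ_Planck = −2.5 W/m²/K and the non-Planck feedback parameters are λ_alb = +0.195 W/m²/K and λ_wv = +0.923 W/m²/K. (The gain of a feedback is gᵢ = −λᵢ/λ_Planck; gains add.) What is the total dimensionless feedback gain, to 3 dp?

0.447

Convert to gains: g_alb = 0.195/2.5 = 0.078; g_wv = 0.923/2.5 = 0.3692.
Total gain g = 0.4472.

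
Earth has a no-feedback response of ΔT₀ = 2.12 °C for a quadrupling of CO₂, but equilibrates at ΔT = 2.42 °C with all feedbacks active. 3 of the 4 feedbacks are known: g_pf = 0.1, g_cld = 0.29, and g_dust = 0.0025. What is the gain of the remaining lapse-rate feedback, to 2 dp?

Amplification A = ΔT/ΔT₀ = 2.42/2.12 = 1.142.
Total gain g = 1 − 1/A = 1 − 1/1.142 = 0.1243.
Known gains sum to 0.1 + 0.29 + 0.0025 = 0.3925.
g_lr = 0.1243 − 0.3925 = -0.27.

-0.27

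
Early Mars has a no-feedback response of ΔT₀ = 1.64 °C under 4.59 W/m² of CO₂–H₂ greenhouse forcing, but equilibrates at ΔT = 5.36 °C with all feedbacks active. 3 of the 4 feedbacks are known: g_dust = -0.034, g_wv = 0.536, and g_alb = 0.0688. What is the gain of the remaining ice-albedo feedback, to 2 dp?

Amplification A = ΔT/ΔT₀ = 5.36/1.64 = 3.268.
Total gain g = 1 − 1/A = 1 − 1/3.268 = 0.694.
Known gains sum to -0.034 + 0.536 + 0.0688 = 0.5708.
g_ice = 0.694 − 0.5708 = 0.12.

0.12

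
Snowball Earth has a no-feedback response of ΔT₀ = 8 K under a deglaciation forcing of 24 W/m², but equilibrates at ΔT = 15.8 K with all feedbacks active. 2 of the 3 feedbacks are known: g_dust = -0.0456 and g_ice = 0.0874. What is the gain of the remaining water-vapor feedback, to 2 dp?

0.45

Amplification A = ΔT/ΔT₀ = 15.8/8 = 1.975.
Total gain g = 1 − 1/A = 1 − 1/1.975 = 0.4937.
Known gains sum to -0.0456 + 0.0874 = 0.0418.
g_wv = 0.4937 − 0.0418 = 0.45.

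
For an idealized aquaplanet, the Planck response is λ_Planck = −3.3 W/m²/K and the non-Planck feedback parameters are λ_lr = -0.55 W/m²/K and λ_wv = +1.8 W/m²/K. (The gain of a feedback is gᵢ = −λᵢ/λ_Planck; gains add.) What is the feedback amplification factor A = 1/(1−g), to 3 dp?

1.610

Convert to gains: g_lr = -0.55/3.3 = -0.1667; g_wv = 1.8/3.3 = 0.5455.
Total gain g = 0.3788.
A = 1/(1 − 0.3788) = 1.610.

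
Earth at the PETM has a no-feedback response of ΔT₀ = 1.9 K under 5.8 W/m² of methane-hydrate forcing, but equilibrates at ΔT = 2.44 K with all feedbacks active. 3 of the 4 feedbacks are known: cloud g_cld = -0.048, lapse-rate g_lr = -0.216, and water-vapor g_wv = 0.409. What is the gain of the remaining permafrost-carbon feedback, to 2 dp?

0.08

Amplification A = ΔT/ΔT₀ = 2.44/1.9 = 1.284.
Total gain g = 1 − 1/A = 1 − 1/1.284 = 0.2212.
Known gains sum to -0.048 − 0.216 + 0.409 = 0.145.
g_pf = 0.2212 − 0.145 = 0.08.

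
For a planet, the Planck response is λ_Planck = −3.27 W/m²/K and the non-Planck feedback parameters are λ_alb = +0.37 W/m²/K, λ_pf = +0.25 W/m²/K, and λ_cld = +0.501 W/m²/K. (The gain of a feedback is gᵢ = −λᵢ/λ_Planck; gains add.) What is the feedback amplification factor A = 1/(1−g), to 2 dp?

1.52

Convert to gains: g_alb = 0.37/3.27 = 0.1131; g_pf = 0.25/3.27 = 0.07645; g_cld = 0.501/3.27 = 0.1532.
Total gain g = 0.34275.
A = 1/(1 − 0.34275) = 1.52.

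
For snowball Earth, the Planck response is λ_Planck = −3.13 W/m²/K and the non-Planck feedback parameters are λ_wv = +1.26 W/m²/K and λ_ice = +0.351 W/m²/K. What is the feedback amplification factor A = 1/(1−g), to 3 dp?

Convert to gains: g_wv = 1.26/3.13 = 0.4026; g_ice = 0.351/3.13 = 0.1121.
Total gain g = 0.5147.
A = 1/(1 − 0.5147) = 2.061.

2.061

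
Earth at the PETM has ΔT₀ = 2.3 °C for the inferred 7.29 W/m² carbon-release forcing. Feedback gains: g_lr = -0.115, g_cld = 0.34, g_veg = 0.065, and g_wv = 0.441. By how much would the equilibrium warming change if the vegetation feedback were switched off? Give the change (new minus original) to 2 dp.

Original: g = 0.731, ΔT = 2.3/(1−0.731) = 8.5502 °C.
Without vegetation: g' = 0.666, ΔT' = 2.3/(1−0.666) = 6.8862 °C.
Change = 6.8862 − 8.5502 = -1.66 °C.

-1.66 °C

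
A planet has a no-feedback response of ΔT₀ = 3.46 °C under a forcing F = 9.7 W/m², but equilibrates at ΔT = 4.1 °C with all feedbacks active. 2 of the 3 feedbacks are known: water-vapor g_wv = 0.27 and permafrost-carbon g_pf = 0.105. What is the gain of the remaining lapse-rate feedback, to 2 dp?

-0.22

Amplification A = ΔT/ΔT₀ = 4.1/3.46 = 1.185.
Total gain g = 1 − 1/A = 1 − 1/1.185 = 0.1561.
Known gains sum to 0.27 + 0.105 = 0.375.
g_lr = 0.1561 − 0.375 = -0.22.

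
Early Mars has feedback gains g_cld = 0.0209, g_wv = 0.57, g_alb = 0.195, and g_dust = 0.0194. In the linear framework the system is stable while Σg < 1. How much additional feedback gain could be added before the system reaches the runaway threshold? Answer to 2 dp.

Current total gain = 0.0209 + 0.57 + 0.195 + 0.0194 = 0.8053.
Margin to runaway = 1 − 0.8053 = 0.19.

0.19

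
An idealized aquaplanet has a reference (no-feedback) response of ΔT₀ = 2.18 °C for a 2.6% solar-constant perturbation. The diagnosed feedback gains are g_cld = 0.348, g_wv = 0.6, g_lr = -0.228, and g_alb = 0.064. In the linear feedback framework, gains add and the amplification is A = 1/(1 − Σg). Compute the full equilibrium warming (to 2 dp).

Total gain g = 0.348 + 0.6 − 0.228 + 0.064 = 0.784.
Amplification A = 1/(1 − 0.784) = 4.63.
ΔT = 2.18 × 4.63 = 10.09 °C.

10.09 °C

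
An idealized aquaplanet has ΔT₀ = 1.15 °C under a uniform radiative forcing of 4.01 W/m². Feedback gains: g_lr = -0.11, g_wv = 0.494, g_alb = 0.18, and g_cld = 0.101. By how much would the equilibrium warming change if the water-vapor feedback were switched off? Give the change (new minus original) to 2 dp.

-2.05 °C

Original: g = 0.665, ΔT = 1.15/(1−0.665) = 3.4328 °C.
Without water-vapor: g' = 0.171, ΔT' = 1.15/(1−0.171) = 1.3872 °C.
Change = 1.3872 − 3.4328 = -2.05 °C.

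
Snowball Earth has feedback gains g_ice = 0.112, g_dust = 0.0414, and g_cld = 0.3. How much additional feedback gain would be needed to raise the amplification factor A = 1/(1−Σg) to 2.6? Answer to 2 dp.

Current total gain = 0.4534.
Target gain for A = 2.6: g* = 1 − 1/2.6 = 0.6154.
Additional gain needed = 0.6154 − 0.4534 = 0.16.

0.16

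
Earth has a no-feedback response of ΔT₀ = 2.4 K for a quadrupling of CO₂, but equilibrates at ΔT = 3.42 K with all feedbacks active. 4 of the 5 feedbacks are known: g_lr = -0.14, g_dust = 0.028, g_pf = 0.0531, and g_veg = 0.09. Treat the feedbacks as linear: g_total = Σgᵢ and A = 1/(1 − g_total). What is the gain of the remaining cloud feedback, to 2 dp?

0.27

Amplification A = ΔT/ΔT₀ = 3.42/2.4 = 1.425.
Total gain g = 1 − 1/A = 1 − 1/1.425 = 0.2982.
Known gains sum to -0.14 + 0.028 + 0.0531 + 0.09 = 0.0311.
g_cld = 0.2982 − 0.0311 = 0.27.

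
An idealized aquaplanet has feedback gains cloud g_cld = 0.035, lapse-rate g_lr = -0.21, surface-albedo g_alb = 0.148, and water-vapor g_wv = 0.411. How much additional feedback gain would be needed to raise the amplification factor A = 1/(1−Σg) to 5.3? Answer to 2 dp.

0.43

Current total gain = 0.384.
Target gain for A = 5.3: g* = 1 − 1/5.3 = 0.8113.
Additional gain needed = 0.8113 − 0.384 = 0.43.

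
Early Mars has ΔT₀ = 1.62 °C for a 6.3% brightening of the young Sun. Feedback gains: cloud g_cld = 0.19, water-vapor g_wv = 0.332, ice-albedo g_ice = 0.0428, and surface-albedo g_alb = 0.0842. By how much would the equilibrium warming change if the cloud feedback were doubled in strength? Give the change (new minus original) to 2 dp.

Original: g = 0.649, ΔT = 1.62/(1−0.649) = 4.6154 °C.
With doubled cloud: g' = 0.839, ΔT' = 1.62/(1−0.839) = 10.0621 °C.
Change = 10.0621 − 4.6154 = 5.45 °C.

5.45 °C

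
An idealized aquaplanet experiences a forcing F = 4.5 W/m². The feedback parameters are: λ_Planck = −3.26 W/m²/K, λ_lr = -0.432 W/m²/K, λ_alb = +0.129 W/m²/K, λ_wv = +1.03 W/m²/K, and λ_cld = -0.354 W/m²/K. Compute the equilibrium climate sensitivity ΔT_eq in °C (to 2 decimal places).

Net feedback parameter λ = (−3.26) + (-0.432) + (+0.129) + (+1.03) + (-0.354) = -2.887 W/m²/K.
ΔT = −F/λ = −4.5/(-2.887) = 1.56 °C.

1.56 °C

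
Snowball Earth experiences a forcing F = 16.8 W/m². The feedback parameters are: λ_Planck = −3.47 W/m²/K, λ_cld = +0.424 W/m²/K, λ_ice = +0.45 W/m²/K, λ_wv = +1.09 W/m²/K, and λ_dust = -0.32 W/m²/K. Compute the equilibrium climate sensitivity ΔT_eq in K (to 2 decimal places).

Net feedback parameter λ = (−3.47) + (+0.424) + (+0.45) + (+1.09) + (-0.32) = -1.826 W/m²/K.
ΔT = −F/λ = −16.8/(-1.826) = 9.20 K.

9.20 K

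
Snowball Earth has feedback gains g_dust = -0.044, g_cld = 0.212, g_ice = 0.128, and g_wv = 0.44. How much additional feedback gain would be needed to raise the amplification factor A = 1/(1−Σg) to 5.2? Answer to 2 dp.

Current total gain = 0.736.
Target gain for A = 5.2: g* = 1 − 1/5.2 = 0.8077.
Additional gain needed = 0.8077 − 0.736 = 0.07.

0.07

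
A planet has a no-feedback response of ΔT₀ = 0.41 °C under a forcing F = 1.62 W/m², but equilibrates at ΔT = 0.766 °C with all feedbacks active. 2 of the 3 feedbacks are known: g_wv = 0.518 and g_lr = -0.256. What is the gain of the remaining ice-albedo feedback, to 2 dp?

0.20

Amplification A = ΔT/ΔT₀ = 0.766/0.41 = 1.868.
Total gain g = 1 − 1/A = 1 − 1/1.868 = 0.4647.
Known gains sum to 0.518 − 0.256 = 0.262.
g_ice = 0.4647 − 0.262 = 0.20.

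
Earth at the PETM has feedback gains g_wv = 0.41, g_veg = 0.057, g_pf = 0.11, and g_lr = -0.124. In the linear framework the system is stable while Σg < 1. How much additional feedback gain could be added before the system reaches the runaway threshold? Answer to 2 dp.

0.55

Current total gain = 0.41 + 0.057 + 0.11 − 0.124 = 0.453.
Margin to runaway = 1 − 0.453 = 0.55.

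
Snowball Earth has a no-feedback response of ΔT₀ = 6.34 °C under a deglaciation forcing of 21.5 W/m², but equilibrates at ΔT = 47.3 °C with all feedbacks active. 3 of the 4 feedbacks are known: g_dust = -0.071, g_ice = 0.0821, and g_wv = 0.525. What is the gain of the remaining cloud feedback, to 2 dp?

0.33

Amplification A = ΔT/ΔT₀ = 47.3/6.34 = 7.461.
Total gain g = 1 − 1/A = 1 − 1/7.461 = 0.866.
Known gains sum to -0.071 + 0.0821 + 0.525 = 0.5361.
g_cld = 0.866 − 0.5361 = 0.33.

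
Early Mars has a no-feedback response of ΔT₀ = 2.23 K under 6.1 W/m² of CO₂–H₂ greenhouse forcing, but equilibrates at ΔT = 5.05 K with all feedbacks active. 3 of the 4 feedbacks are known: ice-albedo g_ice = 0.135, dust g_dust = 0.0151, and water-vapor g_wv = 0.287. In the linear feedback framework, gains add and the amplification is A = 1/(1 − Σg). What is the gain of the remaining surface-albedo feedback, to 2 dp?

Amplification A = ΔT/ΔT₀ = 5.05/2.23 = 2.265.
Total gain g = 1 − 1/A = 1 − 1/2.265 = 0.5585.
Known gains sum to 0.135 + 0.0151 + 0.287 = 0.4371.
g_alb = 0.5585 − 0.4371 = 0.12.

0.12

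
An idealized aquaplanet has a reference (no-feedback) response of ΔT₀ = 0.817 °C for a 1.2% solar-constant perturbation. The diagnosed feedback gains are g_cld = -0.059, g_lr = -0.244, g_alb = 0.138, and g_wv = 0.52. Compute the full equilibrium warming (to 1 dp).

1.3 °C

Total gain g = -0.059 − 0.244 + 0.138 + 0.52 = 0.355.
Amplification A = 1/(1 − 0.355) = 1.55.
ΔT = 0.817 × 1.55 = 1.3 °C.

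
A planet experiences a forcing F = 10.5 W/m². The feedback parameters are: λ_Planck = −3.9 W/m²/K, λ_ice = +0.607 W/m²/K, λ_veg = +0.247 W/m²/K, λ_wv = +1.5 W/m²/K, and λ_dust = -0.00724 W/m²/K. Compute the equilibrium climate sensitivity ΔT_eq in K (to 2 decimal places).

6.76 K

Net feedback parameter λ = (−3.9) + (+0.607) + (+0.247) + (+1.5) + (-0.00724) = -1.55324 W/m²/K.
ΔT = −F/λ = −10.5/(-1.55324) = 6.76 K.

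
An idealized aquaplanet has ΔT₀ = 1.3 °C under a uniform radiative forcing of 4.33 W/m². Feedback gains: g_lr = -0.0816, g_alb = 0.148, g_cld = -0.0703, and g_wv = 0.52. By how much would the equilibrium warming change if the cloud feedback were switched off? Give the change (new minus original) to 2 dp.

Original: g = 0.5161, ΔT = 1.3/(1−0.5161) = 2.6865 °C.
Without cloud: g' = 0.5864, ΔT' = 1.3/(1−0.5864) = 3.1431 °C.
Change = 3.1431 − 2.6865 = 0.46 °C.

0.46 °C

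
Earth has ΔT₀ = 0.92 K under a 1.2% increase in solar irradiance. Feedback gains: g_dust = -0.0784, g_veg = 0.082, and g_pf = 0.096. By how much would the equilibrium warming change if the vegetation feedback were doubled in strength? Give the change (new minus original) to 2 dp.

Original: g = 0.0996, ΔT = 0.92/(1−0.0996) = 1.0218 K.
With doubled vegetation: g' = 0.1816, ΔT' = 0.92/(1−0.1816) = 1.1241 K.
Change = 1.1241 − 1.0218 = 0.10 K.

0.10 K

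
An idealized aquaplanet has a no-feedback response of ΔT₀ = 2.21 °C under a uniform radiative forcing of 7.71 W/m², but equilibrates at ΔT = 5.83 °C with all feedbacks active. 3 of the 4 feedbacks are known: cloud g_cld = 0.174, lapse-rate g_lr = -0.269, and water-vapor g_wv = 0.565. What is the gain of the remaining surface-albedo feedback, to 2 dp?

0.15

Amplification A = ΔT/ΔT₀ = 5.83/2.21 = 2.638.
Total gain g = 1 − 1/A = 1 − 1/2.638 = 0.6209.
Known gains sum to 0.174 − 0.269 + 0.565 = 0.47.
g_alb = 0.6209 − 0.47 = 0.15.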